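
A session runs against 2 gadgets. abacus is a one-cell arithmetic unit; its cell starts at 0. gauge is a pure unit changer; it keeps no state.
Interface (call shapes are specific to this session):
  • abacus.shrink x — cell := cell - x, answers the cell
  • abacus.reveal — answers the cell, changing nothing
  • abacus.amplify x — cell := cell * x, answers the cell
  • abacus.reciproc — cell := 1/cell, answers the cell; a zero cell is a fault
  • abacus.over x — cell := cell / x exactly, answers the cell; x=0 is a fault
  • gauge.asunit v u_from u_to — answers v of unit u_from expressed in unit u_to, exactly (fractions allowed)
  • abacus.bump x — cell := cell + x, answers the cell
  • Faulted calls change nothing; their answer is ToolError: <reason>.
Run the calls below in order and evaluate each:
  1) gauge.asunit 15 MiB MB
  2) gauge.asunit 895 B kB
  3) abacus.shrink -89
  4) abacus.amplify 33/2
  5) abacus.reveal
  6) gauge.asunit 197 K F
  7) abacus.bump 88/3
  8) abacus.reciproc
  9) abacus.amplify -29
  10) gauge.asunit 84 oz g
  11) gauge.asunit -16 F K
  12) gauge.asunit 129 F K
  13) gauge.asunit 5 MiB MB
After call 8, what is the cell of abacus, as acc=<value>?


→ asunit(15, MiB, MB)
← 49152/3125
→ asunit(895, B, kB)
← 179/200
→ shrink(-89)
← 89
→ amplify(33/2)
← 2937/2
→ reveal()
← 2937/2
→ asunit(197, K, F)
← -10507/100
→ bump(88/3)
← 8987/6
→ reciproc()
← 6/8987
→ amplify(-29)
← -174/8987
→ asunit(84, oz, g)
← 952543977/400000
→ asunit(-16, F, K)
← 14789/60
→ asunit(129, F, K)
← 58867/180
→ asunit(5, MiB, MB)
← 16384/3125

Answer: acc=6/8987


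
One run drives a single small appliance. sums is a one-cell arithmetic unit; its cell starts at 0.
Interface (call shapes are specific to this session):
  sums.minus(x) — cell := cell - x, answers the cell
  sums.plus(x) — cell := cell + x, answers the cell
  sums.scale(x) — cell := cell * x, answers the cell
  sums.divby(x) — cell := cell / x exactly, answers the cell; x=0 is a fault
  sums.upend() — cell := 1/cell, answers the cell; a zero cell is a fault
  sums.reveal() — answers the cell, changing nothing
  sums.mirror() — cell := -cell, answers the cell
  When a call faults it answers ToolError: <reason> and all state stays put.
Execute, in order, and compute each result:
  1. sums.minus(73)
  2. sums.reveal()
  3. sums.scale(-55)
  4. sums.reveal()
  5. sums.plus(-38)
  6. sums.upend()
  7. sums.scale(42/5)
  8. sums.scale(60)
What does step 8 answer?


% sums.minus x=73
:: -73
% sums.reveal
:: -73
% sums.scale x=-55
:: 4015
% sums.reveal
:: 4015
% sums.plus x=-38
:: 3977
% sums.upend
:: 1/3977
% sums.scale x=42/5
:: 42/19885
% sums.scale x=60
:: 504/3977

Answer: 504/3977


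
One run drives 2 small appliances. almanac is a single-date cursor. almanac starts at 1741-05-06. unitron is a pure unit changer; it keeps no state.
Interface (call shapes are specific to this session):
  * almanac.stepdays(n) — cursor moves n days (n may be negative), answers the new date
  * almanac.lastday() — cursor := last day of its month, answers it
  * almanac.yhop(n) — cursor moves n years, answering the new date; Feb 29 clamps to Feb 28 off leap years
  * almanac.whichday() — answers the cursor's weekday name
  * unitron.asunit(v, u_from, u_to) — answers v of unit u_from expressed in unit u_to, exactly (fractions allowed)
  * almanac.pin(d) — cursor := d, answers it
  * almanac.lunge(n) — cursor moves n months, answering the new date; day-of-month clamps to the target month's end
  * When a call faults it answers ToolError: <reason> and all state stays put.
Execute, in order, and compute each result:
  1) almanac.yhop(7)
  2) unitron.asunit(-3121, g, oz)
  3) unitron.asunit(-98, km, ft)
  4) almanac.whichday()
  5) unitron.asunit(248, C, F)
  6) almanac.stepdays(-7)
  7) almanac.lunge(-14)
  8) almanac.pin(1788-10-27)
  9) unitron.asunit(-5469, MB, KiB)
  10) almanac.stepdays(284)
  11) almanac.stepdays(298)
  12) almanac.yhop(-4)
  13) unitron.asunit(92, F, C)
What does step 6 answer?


> yhop n→7
= 1748-05-06
> asunit v→-3121 u_from→g u_to→oz
= -4993600000/45359237
> asunit v→-98 u_from→km u_to→ft
= -122500000/381
> whichday
= Monday
> asunit v→248 u_from→C u_to→F
= 2392/5
> stepdays n→-7
= 1748-04-29
> lunge n→-14
= 1747-02-28
> pin d→1788-10-27
= 1788-10-27
> asunit v→-5469 u_from→MB u_to→KiB
= -85453125/16
> stepdays n→284
= 1789-08-07
> stepdays n→298
= 1790-06-01
> yhop n→-4
= 1786-06-01
> asunit v→92 u_from→F u_to→C
= 100/3

Answer: 1748-04-29


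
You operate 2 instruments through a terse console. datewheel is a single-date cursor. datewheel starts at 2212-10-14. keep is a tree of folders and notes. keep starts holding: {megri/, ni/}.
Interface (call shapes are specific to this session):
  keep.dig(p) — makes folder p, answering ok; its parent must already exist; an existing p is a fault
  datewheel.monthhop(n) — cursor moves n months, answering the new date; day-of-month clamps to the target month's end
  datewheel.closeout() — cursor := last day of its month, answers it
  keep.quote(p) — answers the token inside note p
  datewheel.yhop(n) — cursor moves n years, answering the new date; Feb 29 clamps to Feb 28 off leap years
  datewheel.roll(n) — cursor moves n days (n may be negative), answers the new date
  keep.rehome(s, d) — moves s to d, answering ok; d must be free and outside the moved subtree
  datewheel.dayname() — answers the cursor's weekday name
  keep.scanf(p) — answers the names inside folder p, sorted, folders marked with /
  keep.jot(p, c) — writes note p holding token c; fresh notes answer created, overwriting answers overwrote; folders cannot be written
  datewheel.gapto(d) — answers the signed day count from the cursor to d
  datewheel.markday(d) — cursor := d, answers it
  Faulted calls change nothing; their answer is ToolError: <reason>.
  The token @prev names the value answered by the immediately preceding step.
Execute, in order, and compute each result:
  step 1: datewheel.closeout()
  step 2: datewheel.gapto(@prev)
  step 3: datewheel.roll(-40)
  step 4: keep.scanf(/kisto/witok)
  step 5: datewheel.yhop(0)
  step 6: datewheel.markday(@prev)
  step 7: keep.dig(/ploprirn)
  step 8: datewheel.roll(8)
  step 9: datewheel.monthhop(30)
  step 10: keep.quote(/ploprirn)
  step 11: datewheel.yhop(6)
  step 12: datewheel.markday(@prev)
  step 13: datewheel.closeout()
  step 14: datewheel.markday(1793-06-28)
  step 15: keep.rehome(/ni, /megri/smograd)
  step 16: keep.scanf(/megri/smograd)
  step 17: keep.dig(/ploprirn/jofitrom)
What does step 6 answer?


Answer: 2212-09-21

Derivation:
Step: datewheel.closeout[]
Result: 2212-10-31
Step: datewheel.gapto[d='@prev']
Result: 0
Step: datewheel.roll[n='-40']
Result: 2212-09-21
Step: keep.scanf[p='/kisto/witok']
Result: ToolError: not found
Step: datewheel.yhop[n='0']
Result: 2212-09-21
Step: datewheel.markday[d='@prev']
Result: 2212-09-21
Step: keep.dig[p='/ploprirn']
Result: ok
Step: datewheel.roll[n='8']
Result: 2212-09-29
Step: datewheel.monthhop[n='30']
Result: 2215-03-29
Step: keep.quote[p='/ploprirn']
Result: ToolError: is a directory
Step: datewheel.yhop[n='6']
Result: 2221-03-29
Step: datewheel.markday[d='@prev']
Result: 2221-03-29
Step: datewheel.closeout[]
Result: 2221-03-31
Step: datewheel.markday[d='1793-06-28']
Result: 1793-06-28
Step: keep.rehome[s='/ni'; d='/megri/smograd']
Result: ok
Step: keep.scanf[p='/megri/smograd']
Result: []
Step: keep.dig[p='/ploprirn/jofitrom']
Result: ok


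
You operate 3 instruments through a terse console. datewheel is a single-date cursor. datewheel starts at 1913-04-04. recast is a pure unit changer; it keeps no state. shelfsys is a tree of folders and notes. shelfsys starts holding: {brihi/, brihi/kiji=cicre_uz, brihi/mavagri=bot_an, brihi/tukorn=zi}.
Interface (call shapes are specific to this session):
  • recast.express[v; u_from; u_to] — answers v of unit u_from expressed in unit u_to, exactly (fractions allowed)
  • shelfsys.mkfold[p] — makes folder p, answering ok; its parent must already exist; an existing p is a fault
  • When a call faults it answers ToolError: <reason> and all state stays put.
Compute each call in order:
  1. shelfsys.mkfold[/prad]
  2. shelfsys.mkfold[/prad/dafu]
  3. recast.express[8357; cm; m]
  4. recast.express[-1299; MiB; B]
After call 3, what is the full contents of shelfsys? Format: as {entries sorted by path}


Answer: {brihi/, brihi/kiji=cicre_uz, brihi/mavagri=bot_an, brihi/tukorn=zi, prad/, prad/dafu/}

Derivation:
Act: shelfsys.mkfold[p→/prad]
Obs: ok
Act: shelfsys.mkfold[p→/prad/dafu]
Obs: ok
Act: recast.express[v→8357; u_from→cm; u_to→m]
Obs: 8357/100
Act: recast.express[v→-1299; u_from→MiB; u_to→B]
Obs: -1362100224


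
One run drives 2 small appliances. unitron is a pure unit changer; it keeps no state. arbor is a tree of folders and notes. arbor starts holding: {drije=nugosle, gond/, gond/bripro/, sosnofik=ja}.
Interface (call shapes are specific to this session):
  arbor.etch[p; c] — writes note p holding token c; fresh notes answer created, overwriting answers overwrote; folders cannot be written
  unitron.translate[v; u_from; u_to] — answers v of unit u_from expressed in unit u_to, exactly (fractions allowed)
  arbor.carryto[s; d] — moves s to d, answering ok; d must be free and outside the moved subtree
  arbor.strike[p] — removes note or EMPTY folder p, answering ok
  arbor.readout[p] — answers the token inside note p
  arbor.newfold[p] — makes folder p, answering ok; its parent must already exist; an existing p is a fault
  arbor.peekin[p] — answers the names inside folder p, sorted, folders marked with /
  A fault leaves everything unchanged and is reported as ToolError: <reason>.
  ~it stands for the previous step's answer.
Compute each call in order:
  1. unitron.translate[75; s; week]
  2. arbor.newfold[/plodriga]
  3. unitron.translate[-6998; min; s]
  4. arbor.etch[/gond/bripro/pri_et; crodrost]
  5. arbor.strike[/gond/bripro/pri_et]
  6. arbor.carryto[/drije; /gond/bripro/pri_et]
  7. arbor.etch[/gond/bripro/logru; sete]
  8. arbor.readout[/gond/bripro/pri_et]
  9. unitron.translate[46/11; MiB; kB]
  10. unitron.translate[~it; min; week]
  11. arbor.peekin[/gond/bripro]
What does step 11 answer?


% unitron.translate(75, s, week) == 1/8064
% arbor.newfold(/plodriga) == ok
% unitron.translate(-6998, min, s) == -419880
% arbor.etch(/gond/bripro/pri_et, crodrost) == created
% arbor.strike(/gond/bripro/pri_et) == ok
% arbor.carryto(/drije, /gond/bripro/pri_et) == ok
% arbor.etch(/gond/bripro/logru, sete) == created
% arbor.readout(/gond/bripro/pri_et) == nugosle
% unitron.translate(46/11, MiB, kB) == 6029312/1375
% unitron.translate(~it, min, week) == 188416/433125
% arbor.peekin(/gond/bripro) == [logru, pri_et]

Answer: [logru, pri_et]


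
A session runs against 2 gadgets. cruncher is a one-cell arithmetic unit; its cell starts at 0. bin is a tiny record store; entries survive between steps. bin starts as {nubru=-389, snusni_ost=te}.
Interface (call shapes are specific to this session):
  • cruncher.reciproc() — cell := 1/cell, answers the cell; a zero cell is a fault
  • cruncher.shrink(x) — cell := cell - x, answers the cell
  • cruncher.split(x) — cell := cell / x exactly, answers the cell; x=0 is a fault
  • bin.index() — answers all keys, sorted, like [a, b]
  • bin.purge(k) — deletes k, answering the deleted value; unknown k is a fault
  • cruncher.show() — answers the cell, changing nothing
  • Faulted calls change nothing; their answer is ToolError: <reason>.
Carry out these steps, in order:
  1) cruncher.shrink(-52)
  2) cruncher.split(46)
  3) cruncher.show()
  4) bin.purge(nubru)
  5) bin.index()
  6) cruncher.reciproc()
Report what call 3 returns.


CALL cruncher.shrink[x→-52]
RET  52
CALL cruncher.split[x→46]
RET  26/23
CALL cruncher.show[]
RET  26/23
CALL bin.purge[k→nubru]
RET  -389
CALL bin.index[]
RET  [snusni_ost]
CALL cruncher.reciproc[]
RET  23/26

Answer: 26/23


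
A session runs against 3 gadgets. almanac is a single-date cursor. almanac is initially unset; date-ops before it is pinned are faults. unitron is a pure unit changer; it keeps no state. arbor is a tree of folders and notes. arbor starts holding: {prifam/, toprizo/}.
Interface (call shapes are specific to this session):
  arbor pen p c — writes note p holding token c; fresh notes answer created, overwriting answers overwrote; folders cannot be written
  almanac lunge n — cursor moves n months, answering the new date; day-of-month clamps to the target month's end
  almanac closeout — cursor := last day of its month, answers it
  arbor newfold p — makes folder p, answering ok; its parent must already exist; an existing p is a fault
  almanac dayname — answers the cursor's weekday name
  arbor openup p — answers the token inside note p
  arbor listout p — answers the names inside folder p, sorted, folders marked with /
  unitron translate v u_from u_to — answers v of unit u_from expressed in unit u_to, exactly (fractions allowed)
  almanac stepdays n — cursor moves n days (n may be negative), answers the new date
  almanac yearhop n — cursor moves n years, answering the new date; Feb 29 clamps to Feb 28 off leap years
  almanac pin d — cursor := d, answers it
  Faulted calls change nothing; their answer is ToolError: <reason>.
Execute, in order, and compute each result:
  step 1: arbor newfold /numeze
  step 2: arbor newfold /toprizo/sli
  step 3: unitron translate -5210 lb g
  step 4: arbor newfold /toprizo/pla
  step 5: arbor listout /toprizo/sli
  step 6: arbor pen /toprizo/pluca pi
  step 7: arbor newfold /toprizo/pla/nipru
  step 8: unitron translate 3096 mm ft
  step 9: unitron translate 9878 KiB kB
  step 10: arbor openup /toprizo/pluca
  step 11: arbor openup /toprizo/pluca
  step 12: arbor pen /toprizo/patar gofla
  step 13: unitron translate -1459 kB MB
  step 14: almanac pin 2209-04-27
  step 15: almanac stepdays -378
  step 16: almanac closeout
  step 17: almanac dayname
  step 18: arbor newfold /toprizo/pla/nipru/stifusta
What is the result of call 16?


Answer: 2208-04-30

Derivation:
Step: arbor newfold[p: /numeze]
Result: ok
Step: arbor newfold[p: /toprizo/sli]
Result: ok
Step: unitron translate[v: -5210; u_from: lb; u_to: g]
Result: -23632162477/10000
Step: arbor newfold[p: /toprizo/pla]
Result: ok
Step: arbor listout[p: /toprizo/sli]
Result: []
Step: arbor pen[p: /toprizo/pluca; c: pi]
Result: created
Step: arbor newfold[p: /toprizo/pla/nipru]
Result: ok
Step: unitron translate[v: 3096; u_from: mm; u_to: ft]
Result: 1290/127
Step: unitron translate[v: 9878; u_from: KiB; u_to: kB]
Result: 1264384/125
Step: arbor openup[p: /toprizo/pluca]
Result: pi
Step: arbor openup[p: /toprizo/pluca]
Result: pi
Step: arbor pen[p: /toprizo/patar; c: gofla]
Result: created
Step: unitron translate[v: -1459; u_from: kB; u_to: MB]
Result: -1459/1000
Step: almanac pin[d: 2209-04-27]
Result: 2209-04-27
Step: almanac stepdays[n: -378]
Result: 2208-04-14
Step: almanac closeout[]
Result: 2208-04-30
Step: almanac dayname[]
Result: Saturday
Step: arbor newfold[p: /toprizo/pla/nipru/stifusta]
Result: ok


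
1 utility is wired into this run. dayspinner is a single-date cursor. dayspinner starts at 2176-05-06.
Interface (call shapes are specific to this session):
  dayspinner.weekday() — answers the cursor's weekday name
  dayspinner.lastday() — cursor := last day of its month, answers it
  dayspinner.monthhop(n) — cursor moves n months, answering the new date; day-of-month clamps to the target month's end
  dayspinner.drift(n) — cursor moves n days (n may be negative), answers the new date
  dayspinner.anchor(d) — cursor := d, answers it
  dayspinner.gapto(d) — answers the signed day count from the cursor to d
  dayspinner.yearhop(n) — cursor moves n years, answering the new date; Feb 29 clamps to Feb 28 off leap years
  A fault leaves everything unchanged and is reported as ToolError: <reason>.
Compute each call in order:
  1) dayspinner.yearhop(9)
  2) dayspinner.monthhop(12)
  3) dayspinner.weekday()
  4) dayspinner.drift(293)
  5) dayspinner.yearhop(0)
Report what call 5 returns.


$ dayspinner.yearhop n: 9
  2185-05-06
$ dayspinner.monthhop n: 12
  2186-05-06
$ dayspinner.weekday
  Saturday
$ dayspinner.drift n: 293
  2187-02-23
$ dayspinner.yearhop n: 0
  2187-02-23

Answer: 2187-02-23


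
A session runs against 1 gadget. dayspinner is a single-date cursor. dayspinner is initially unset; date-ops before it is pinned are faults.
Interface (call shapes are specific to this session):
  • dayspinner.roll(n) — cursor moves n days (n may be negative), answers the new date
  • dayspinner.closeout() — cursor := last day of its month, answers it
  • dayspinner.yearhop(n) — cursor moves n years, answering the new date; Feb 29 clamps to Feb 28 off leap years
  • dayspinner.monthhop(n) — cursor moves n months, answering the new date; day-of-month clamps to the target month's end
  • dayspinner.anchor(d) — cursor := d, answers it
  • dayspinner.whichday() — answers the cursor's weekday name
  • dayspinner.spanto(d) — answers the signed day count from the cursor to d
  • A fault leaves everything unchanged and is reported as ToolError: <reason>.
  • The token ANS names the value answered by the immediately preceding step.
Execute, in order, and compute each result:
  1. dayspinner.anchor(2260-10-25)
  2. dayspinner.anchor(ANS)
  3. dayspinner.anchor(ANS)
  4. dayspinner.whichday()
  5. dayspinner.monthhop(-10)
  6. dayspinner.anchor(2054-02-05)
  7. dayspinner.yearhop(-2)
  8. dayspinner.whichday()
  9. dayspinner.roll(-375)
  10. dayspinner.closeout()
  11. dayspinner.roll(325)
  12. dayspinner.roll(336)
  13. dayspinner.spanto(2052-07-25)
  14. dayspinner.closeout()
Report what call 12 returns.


>>> anchor d→2260-10-25
= 2260-10-25
>>> anchor d→ANS
= 2260-10-25
>>> anchor d→ANS
= 2260-10-25
>>> whichday
= Thursday
>>> monthhop n→-10
= 2259-12-25
>>> anchor d→2054-02-05
= 2054-02-05
>>> yearhop n→-2
= 2052-02-05
>>> whichday
= Monday
>>> roll n→-375
= 2051-01-26
>>> closeout
= 2051-01-31
>>> roll n→325
= 2051-12-22
>>> roll n→336
= 2052-11-22
>>> spanto d→2052-07-25
= -120
>>> closeout
= 2052-11-30

Answer: 2052-11-22


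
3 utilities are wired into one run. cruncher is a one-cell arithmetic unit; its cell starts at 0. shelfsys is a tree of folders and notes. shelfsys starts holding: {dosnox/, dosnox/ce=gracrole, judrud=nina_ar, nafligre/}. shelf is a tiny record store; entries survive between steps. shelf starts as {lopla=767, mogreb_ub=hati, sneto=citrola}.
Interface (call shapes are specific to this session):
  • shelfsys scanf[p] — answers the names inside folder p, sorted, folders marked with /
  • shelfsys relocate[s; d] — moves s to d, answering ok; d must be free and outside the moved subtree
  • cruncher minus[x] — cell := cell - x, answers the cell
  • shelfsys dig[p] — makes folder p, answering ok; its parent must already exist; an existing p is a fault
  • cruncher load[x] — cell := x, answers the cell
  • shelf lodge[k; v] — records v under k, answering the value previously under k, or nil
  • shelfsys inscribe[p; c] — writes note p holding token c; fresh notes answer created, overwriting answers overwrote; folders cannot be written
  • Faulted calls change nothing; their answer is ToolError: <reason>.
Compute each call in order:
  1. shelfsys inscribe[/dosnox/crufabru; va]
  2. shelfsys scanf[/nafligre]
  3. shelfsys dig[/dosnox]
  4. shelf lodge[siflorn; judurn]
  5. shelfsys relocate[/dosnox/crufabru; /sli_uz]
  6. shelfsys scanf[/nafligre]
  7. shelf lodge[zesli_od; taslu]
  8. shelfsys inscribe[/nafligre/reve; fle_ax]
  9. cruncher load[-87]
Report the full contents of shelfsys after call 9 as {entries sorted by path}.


CALL shelfsys inscribe[p: /dosnox/crufabru; c: va]
RET  created
CALL shelfsys scanf[p: /nafligre]
RET  []
CALL shelfsys dig[p: /dosnox]
RET  ToolError: exists
CALL shelf lodge[k: siflorn; v: judurn]
RET  nil
CALL shelfsys relocate[s: /dosnox/crufabru; d: /sli_uz]
RET  ok
CALL shelfsys scanf[p: /nafligre]
RET  []
CALL shelf lodge[k: zesli_od; v: taslu]
RET  nil
CALL shelfsys inscribe[p: /nafligre/reve; c: fle_ax]
RET  created
CALL cruncher load[x: -87]
RET  -87

Answer: {dosnox/, dosnox/ce=gracrole, judrud=nina_ar, nafligre/, nafligre/reve=fle_ax, sli_uz=va}


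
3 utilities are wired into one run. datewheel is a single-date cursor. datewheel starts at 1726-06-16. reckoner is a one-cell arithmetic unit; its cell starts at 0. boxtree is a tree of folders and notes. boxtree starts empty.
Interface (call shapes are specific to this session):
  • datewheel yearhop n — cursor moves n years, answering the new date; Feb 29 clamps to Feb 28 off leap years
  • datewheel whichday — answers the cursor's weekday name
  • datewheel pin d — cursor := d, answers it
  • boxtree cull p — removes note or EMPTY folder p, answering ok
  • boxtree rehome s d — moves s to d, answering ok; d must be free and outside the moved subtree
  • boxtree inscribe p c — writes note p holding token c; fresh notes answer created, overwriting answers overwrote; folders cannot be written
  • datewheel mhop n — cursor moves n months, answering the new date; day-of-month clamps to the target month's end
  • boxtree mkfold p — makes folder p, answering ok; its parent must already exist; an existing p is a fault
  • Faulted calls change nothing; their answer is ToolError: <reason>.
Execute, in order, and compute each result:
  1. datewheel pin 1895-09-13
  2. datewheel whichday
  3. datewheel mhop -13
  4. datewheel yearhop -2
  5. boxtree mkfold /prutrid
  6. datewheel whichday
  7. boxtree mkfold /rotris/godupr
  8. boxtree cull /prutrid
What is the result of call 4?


Answer: 1892-08-13

Derivation:
CALL datewheel pin[d=1895-09-13]
RET  1895-09-13
CALL datewheel whichday[]
RET  Friday
CALL datewheel mhop[n=-13]
RET  1894-08-13
CALL datewheel yearhop[n=-2]
RET  1892-08-13
CALL boxtree mkfold[p=/prutrid]
RET  ok
CALL datewheel whichday[]
RET  Saturday
CALL boxtree mkfold[p=/rotris/godupr]
RET  ToolError: no parent
CALL boxtree cull[p=/prutrid]
RET  ok


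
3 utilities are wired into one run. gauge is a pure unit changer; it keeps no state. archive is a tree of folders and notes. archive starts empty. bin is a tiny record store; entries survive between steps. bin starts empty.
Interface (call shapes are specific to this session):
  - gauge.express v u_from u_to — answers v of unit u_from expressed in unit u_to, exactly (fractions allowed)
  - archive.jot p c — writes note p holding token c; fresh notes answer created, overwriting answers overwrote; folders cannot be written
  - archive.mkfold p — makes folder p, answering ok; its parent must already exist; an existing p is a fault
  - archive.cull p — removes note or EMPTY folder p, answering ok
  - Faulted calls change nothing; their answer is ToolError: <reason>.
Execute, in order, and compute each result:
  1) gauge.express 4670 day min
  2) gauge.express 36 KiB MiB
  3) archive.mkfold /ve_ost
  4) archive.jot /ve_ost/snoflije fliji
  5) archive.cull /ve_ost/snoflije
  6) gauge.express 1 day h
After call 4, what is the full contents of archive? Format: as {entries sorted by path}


;; 1. express(v→4670, u_from→day, u_to→min) -> 6724800
;; 2. express(v→36, u_from→KiB, u_to→MiB) -> 9/256
;; 3. mkfold(p→/ve_ost) -> ok
;; 4. jot(p→/ve_ost/snoflije, c→fliji) -> created
;; 5. cull(p→/ve_ost/snoflije) -> ok
;; 6. express(v→1, u_from→day, u_to→h) -> 24

Answer: {ve_ost/, ve_ost/snoflije=fliji}


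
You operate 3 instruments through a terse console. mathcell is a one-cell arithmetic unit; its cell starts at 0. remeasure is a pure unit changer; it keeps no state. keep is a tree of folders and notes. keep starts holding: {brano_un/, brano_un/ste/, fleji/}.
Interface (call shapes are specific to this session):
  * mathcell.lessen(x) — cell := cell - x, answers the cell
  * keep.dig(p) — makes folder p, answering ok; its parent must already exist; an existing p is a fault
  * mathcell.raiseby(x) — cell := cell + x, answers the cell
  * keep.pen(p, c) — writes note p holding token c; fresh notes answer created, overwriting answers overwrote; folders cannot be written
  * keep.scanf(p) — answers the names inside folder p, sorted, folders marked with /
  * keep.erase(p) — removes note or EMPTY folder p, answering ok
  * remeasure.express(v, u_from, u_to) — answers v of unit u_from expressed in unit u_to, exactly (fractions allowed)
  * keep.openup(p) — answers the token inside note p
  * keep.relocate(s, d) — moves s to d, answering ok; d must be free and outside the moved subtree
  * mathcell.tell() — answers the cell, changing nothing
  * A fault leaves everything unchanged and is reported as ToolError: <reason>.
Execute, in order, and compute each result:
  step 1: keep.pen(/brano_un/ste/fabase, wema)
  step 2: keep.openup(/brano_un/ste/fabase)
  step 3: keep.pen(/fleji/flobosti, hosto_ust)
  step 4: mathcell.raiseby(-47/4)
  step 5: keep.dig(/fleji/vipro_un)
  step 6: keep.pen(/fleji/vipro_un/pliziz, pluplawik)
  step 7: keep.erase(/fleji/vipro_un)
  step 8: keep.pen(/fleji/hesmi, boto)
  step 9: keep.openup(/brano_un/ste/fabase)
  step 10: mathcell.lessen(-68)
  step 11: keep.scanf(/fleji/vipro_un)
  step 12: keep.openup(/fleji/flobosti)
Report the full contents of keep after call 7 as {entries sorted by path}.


>>> keep.pen p→/brano_un/ste/fabase c→wema
:: created
>>> keep.openup p→/brano_un/ste/fabase
:: wema
>>> keep.pen p→/fleji/flobosti c→hosto_ust
:: created
>>> mathcell.raiseby x→-47/4
:: -47/4
>>> keep.dig p→/fleji/vipro_un
:: ok
>>> keep.pen p→/fleji/vipro_un/pliziz c→pluplawik
:: created
>>> keep.erase p→/fleji/vipro_un
:: ToolError: not empty
>>> keep.pen p→/fleji/hesmi c→boto
:: created
>>> keep.openup p→/brano_un/ste/fabase
:: wema
>>> mathcell.lessen x→-68
:: 225/4
>>> keep.scanf p→/fleji/vipro_un
:: [pliziz]
>>> keep.openup p→/fleji/flobosti
:: hosto_ust

Answer: {brano_un/, brano_un/ste/, brano_un/ste/fabase=wema, fleji/, fleji/flobosti=hosto_ust, fleji/vipro_un/, fleji/vipro_un/pliziz=pluplawik}


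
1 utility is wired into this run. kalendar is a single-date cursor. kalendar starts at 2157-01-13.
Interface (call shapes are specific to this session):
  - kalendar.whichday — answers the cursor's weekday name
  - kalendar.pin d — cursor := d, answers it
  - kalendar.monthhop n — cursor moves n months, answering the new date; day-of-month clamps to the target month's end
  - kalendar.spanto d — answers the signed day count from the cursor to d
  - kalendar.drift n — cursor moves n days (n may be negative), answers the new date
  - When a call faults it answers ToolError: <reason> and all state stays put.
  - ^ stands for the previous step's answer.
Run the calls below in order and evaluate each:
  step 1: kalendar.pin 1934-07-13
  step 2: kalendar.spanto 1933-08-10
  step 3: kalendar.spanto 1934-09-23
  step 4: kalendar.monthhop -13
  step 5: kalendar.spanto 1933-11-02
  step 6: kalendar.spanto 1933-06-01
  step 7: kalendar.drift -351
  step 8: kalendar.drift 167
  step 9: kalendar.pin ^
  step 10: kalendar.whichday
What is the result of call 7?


Using kalendar.pin passing d: 1934-07-13, giving 1934-07-13.
Then kalendar.spanto passing d: 1933-08-10, and get -337.
Now I run kalendar.spanto passing d: 1934-09-23: 72.
Next I call kalendar.monthhop passing n: -13, giving 1933-06-13.
I call kalendar.spanto passing d: 1933-11-02, giving 142.
I run kalendar.spanto passing d: 1933-06-01, and see -12.
Using kalendar.drift passing n: -351, — result: 1932-06-27.
Calling kalendar.drift passing n: 167, which returns 1932-12-11.
I use kalendar.pin passing d: ^, giving 1932-12-11.
I use kalendar.whichday, and see Sunday.

Answer: 1932-06-27


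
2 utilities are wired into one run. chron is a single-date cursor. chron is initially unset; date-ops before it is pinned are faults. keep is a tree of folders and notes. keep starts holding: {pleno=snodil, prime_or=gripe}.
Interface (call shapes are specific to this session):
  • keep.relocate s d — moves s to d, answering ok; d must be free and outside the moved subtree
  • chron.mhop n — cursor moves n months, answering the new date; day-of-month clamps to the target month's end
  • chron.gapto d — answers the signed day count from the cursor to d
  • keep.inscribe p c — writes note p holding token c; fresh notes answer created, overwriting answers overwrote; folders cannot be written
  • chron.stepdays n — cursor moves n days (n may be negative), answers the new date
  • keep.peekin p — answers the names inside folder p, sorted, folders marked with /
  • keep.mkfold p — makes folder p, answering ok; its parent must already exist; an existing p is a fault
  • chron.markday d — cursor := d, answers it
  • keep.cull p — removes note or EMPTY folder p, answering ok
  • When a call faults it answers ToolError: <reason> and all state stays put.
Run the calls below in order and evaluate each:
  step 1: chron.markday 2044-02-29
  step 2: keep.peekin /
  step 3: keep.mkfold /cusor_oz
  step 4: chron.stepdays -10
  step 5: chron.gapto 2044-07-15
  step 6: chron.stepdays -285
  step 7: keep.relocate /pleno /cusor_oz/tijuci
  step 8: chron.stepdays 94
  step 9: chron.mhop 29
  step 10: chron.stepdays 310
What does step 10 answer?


Answer: 2046-11-18

Derivation:
→ chron.markday(d='2044-02-29')
← 2044-02-29
→ keep.peekin(p='/')
← [pleno, prime_or]
→ keep.mkfold(p='/cusor_oz')
← ok
→ chron.stepdays(n='-10')
← 2044-02-19
→ chron.gapto(d='2044-07-15')
← 147
→ chron.stepdays(n='-285')
← 2043-05-10
→ keep.relocate(s='/pleno', d='/cusor_oz/tijuci')
← ok
→ chron.stepdays(n='94')
← 2043-08-12
→ chron.mhop(n='29')
← 2046-01-12
→ chron.stepdays(n='310')
← 2046-11-18


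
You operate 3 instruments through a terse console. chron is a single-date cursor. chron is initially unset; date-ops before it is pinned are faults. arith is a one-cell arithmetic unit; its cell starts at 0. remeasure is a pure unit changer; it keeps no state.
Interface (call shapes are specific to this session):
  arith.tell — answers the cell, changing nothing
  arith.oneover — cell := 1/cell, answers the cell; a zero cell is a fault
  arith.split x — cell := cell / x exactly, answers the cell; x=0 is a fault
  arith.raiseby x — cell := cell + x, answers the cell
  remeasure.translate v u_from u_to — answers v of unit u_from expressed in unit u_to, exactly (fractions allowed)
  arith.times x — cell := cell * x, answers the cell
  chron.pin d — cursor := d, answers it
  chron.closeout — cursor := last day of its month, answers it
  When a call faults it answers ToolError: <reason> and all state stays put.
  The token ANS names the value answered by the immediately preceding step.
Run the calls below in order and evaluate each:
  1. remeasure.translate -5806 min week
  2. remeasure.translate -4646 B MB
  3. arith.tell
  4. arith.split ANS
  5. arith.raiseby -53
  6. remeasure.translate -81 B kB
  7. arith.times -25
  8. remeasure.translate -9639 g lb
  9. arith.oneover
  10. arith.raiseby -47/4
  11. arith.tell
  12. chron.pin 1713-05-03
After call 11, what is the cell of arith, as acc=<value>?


Answer: acc=-62271/5300

Derivation:
# remeasure.translate(-5806, min, week) -> -2903/5040
# remeasure.translate(-4646, B, MB) -> -2323/500000
# arith.tell() -> 0
# arith.split(ANS) -> ToolError: division by zero
# arith.raiseby(-53) -> -53
# remeasure.translate(-81, B, kB) -> -81/1000
# arith.times(-25) -> 1325
# remeasure.translate(-9639, g, lb) -> -137700000/6479891
# arith.oneover() -> 1/1325
# arith.raiseby(-47/4) -> -62271/5300
# arith.tell() -> -62271/5300
# chron.pin(1713-05-03) -> 1713-05-03


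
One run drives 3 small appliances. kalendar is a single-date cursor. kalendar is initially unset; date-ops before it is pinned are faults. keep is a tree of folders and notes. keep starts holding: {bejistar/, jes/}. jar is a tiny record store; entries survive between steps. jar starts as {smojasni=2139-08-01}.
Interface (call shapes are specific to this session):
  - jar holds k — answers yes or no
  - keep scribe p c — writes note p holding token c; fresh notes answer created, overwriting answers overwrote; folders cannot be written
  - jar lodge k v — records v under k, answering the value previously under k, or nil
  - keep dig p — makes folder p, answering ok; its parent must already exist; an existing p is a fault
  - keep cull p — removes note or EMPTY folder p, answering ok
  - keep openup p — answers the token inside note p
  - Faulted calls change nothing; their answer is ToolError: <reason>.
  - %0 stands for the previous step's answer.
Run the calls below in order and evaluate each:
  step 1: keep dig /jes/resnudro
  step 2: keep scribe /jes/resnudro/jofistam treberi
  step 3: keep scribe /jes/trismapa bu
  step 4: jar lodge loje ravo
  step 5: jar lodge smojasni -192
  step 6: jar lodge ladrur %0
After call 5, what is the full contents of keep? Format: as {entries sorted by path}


-> keep dig(p='/jes/resnudro')
<- ok
-> keep scribe(p='/jes/resnudro/jofistam', c='treberi')
<- created
-> keep scribe(p='/jes/trismapa', c='bu')
<- created
-> jar lodge(k='loje', v='ravo')
<- nil
-> jar lodge(k='smojasni', v='-192')
<- 2139-08-01
-> jar lodge(k='ladrur', v='%0')
<- nil

Answer: {bejistar/, jes/, jes/resnudro/, jes/resnudro/jofistam=treberi, jes/trismapa=bu}


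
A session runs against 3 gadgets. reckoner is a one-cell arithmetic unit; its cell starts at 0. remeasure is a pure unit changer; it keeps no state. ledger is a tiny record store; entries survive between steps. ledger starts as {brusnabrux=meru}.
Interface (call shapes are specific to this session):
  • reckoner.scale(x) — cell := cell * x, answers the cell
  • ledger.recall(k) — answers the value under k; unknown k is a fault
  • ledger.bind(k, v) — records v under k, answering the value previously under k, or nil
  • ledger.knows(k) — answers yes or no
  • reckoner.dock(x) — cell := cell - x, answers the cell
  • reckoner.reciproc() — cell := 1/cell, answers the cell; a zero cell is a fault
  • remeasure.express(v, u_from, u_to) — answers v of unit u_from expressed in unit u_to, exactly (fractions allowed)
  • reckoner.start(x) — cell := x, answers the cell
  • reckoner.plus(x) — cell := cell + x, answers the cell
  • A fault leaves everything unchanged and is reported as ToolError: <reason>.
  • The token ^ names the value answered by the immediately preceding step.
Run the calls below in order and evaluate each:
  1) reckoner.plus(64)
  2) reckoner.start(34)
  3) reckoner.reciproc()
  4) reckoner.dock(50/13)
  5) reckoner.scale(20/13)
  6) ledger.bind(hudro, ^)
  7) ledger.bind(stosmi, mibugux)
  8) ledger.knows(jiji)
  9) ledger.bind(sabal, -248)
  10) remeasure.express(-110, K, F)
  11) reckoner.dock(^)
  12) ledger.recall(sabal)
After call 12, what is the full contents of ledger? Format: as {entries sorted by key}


Step: reckoner.plus[x='64']
Result: 64
Step: reckoner.start[x='34']
Result: 34
Step: reckoner.reciproc[]
Result: 1/34
Step: reckoner.dock[x='50/13']
Result: -1687/442
Step: reckoner.scale[x='20/13']
Result: -16870/2873
Step: ledger.bind[k='hudro'; v='^']
Result: nil
Step: ledger.bind[k='stosmi'; v='mibugux']
Result: nil
Step: ledger.knows[k='jiji']
Result: no
Step: ledger.bind[k='sabal'; v='-248']
Result: nil
Step: remeasure.express[v='-110'; u_from='K'; u_to='F']
Result: -65767/100
Step: reckoner.dock[x='^']
Result: 187261591/287300
Step: ledger.recall[k='sabal']
Result: -248

Answer: {brusnabrux=meru, hudro=-16870/2873, sabal=-248, stosmi=mibugux}


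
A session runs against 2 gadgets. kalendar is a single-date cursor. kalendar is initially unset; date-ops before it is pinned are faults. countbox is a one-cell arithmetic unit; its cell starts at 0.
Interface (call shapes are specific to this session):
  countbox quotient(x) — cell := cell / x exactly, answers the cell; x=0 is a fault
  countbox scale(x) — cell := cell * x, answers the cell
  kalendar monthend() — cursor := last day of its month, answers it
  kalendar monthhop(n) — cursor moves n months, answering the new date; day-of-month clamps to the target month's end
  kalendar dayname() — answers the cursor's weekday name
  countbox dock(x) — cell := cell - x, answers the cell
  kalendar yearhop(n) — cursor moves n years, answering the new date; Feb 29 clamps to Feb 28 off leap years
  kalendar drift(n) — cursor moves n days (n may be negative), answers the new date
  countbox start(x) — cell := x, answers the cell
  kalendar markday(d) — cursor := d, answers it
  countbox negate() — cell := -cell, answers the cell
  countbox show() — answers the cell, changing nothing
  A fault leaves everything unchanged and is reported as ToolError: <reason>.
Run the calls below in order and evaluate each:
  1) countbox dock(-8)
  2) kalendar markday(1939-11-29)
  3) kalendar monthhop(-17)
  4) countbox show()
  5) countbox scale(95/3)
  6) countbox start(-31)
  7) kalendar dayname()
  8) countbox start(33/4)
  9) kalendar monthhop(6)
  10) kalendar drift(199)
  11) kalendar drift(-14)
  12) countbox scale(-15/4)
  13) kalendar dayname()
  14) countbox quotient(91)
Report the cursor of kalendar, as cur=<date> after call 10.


! countbox dock(x=-8) : 8
! kalendar markday(d=1939-11-29) : 1939-11-29
! kalendar monthhop(n=-17) : 1938-06-29
! countbox show() : 8
! countbox scale(x=95/3) : 760/3
! countbox start(x=-31) : -31
! kalendar dayname() : Wednesday
! countbox start(x=33/4) : 33/4
! kalendar monthhop(n=6) : 1938-12-29
! kalendar drift(n=199) : 1939-07-16
! kalendar drift(n=-14) : 1939-07-02
! countbox scale(x=-15/4) : -495/16
! kalendar dayname() : Sunday
! countbox quotient(x=91) : -495/1456

Answer: cur=1939-07-16


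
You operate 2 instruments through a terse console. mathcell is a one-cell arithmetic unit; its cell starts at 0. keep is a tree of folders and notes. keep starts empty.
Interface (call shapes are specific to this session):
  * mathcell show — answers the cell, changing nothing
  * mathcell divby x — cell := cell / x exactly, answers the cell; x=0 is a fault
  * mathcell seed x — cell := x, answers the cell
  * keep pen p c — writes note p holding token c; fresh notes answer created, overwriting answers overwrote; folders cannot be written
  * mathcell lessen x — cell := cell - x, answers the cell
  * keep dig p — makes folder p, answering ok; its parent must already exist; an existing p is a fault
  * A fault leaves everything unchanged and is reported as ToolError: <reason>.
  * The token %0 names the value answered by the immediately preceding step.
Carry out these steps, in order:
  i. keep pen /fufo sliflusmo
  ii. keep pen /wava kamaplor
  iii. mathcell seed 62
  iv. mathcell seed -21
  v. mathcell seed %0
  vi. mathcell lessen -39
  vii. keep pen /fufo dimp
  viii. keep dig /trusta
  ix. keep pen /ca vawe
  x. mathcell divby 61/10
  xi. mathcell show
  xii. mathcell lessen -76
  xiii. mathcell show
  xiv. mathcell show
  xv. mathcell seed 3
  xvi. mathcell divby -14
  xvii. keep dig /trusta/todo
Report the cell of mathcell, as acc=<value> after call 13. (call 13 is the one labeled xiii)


Act: keep pen[p=/fufo; c=sliflusmo]
Obs: created
Act: keep pen[p=/wava; c=kamaplor]
Obs: created
Act: mathcell seed[x=62]
Obs: 62
Act: mathcell seed[x=-21]
Obs: -21
Act: mathcell seed[x=%0]
Obs: -21
Act: mathcell lessen[x=-39]
Obs: 18
Act: keep pen[p=/fufo; c=dimp]
Obs: overwrote
Act: keep dig[p=/trusta]
Obs: ok
Act: keep pen[p=/ca; c=vawe]
Obs: created
Act: mathcell divby[x=61/10]
Obs: 180/61
Act: mathcell show[]
Obs: 180/61
Act: mathcell lessen[x=-76]
Obs: 4816/61
Act: mathcell show[]
Obs: 4816/61
Act: mathcell show[]
Obs: 4816/61
Act: mathcell seed[x=3]
Obs: 3
Act: mathcell divby[x=-14]
Obs: -3/14
Act: keep dig[p=/trusta/todo]
Obs: ok

Answer: acc=4816/61


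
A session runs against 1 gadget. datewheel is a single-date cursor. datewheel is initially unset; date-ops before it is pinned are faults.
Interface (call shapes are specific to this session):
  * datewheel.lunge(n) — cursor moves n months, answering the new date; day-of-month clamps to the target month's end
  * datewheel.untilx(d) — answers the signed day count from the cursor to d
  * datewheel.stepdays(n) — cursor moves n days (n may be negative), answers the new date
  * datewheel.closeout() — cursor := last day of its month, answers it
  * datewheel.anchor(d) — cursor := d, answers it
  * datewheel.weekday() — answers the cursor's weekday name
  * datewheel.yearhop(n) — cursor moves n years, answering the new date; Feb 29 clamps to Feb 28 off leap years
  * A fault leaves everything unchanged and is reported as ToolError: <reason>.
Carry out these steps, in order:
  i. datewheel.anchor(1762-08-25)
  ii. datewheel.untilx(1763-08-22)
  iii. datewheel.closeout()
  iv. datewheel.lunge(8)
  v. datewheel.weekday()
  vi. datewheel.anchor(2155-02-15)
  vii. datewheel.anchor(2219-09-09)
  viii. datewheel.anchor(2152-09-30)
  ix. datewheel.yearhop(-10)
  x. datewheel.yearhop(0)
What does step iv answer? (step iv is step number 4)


Answer: 1763-04-30

Derivation:
[in] datewheel.anchor d→1762-08-25
[out] 1762-08-25
[in] datewheel.untilx d→1763-08-22
[out] 362
[in] datewheel.closeout
[out] 1762-08-31
[in] datewheel.lunge n→8
[out] 1763-04-30
[in] datewheel.weekday
[out] Saturday
[in] datewheel.anchor d→2155-02-15
[out] 2155-02-15
[in] datewheel.anchor d→2219-09-09
[out] 2219-09-09
[in] datewheel.anchor d→2152-09-30
[out] 2152-09-30
[in] datewheel.yearhop n→-10
[out] 2142-09-30
[in] datewheel.yearhop n→0
[out] 2142-09-30
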